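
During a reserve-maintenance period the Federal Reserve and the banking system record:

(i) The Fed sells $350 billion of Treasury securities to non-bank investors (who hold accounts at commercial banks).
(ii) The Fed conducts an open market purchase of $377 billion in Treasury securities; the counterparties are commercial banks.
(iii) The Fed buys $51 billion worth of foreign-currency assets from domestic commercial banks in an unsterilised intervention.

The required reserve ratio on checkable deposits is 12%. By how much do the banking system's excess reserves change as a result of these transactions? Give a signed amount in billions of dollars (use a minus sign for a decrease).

+$120 billion

Asset sale (to non-banks) $350 billion: reserves −$350B, deposits −$350B.
OMO purchase (from banks) $377 billion: reserves +$377B, deposits 0.
FX purchase $51 billion: reserves +$51B, deposits 0.
Totals: Δreserves = +$78B, Δdeposits = −$350B.
Δrequired reserves = 12% × −$350B = −$42B.
Δexcess reserves = Δreserves − Δrequired = +$78B − (−$42B) = +$120 billion.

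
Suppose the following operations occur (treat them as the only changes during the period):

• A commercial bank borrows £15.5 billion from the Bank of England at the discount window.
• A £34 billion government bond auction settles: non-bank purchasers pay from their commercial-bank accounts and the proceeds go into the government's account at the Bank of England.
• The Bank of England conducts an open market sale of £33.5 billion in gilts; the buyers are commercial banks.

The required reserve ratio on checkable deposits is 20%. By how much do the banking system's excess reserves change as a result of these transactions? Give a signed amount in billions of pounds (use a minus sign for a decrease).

-£45.2 billion

Discount-window loan £15.5 billion: reserves +£15.5B, deposits 0.
Government account inflow £34 billion: reserves −£34B, deposits −£34B.
OMO sale (to banks) £33.5 billion: reserves −£33.5B, deposits 0.
Totals: Δreserves = −£52B, Δdeposits = −£34B.
Δrequired reserves = 20% × −£34B = −£6.8B.
Δexcess reserves = Δreserves − Δrequired = −£52B − (−£6.8B) = -£45.2 billion.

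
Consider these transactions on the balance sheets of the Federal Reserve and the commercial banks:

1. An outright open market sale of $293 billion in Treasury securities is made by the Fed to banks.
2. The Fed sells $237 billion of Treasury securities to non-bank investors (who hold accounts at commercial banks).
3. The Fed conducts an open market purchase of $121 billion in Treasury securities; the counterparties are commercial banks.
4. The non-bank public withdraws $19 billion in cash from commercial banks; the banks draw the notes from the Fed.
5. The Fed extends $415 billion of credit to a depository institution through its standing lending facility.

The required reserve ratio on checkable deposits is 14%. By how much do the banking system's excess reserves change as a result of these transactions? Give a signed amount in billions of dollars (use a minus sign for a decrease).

OMO sale (to banks) $293 billion: reserves −$293B, deposits 0.
Asset sale (to non-banks) $237 billion: reserves −$237B, deposits −$237B.
OMO purchase (from banks) $121 billion: reserves +$121B, deposits 0.
Currency withdrawal $19 billion: reserves −$19B, deposits −$19B.
Discount-window loan $415 billion: reserves +$415B, deposits 0.
Totals: Δreserves = −$13B, Δdeposits = −$256B.
Δrequired reserves = 14% × −$256B = −$35.84B.
Δexcess reserves = Δreserves − Δrequired = −$13B − (−$35.84B) = +$22.84 billion.

+$22.84 billion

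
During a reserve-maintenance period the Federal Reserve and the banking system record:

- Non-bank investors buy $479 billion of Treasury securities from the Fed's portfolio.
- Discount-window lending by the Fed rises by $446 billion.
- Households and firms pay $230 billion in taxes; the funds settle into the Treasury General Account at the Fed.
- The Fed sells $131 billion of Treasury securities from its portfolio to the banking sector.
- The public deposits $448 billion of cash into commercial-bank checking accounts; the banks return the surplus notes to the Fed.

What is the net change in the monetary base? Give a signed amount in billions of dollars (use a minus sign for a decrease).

-$394 billion

Fed balance sheet:
  Assets:      Securities −$610B, Loans to banks +$446B
  Liabilities: Bank reserves +$54B, Currency in circulation −$448B, Government deposits +$230B
Commercial banking system:
  Assets:      Reserves at CB +$54B, Securities +$131B
  Liabilities: Checkable deposits −$261B, Borrowings from CB +$446B
Monetary base = currency + reserves: −$448B + (+$54B) = -$394 billion.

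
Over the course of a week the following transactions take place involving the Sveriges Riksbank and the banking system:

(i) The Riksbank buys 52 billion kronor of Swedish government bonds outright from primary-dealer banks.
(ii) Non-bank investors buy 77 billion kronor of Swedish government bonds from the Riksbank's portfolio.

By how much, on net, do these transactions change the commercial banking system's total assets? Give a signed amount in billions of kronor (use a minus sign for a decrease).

Riksbank balance sheet:
  Assets:      Securities −25B
  Liabilities: Bank reserves −25B
Commercial banking system:
  Assets:      Reserves at CB −25B, Securities −52B
  Liabilities: Checkable deposits −77B
Change in total bank assets = -77 billion.

-77 billion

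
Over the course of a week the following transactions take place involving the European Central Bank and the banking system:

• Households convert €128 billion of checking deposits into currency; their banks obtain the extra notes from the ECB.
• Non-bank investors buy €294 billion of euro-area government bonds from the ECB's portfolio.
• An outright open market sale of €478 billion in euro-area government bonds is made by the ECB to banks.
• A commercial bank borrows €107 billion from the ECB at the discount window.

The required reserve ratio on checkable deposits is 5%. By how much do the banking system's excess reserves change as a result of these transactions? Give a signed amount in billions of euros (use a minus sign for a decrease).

-€771.9 billion

Currency withdrawal €128 billion: reserves −€128B, deposits −€128B.
Asset sale (to non-banks) €294 billion: reserves −€294B, deposits −€294B.
OMO sale (to banks) €478 billion: reserves −€478B, deposits 0.
Discount-window loan €107 billion: reserves +€107B, deposits 0.
Totals: Δreserves = −€793B, Δdeposits = −€422B.
Δrequired reserves = 5% × −€422B = −€21.1B.
Δexcess reserves = Δreserves − Δrequired = −€793B − (−€21.1B) = -€771.9 billion.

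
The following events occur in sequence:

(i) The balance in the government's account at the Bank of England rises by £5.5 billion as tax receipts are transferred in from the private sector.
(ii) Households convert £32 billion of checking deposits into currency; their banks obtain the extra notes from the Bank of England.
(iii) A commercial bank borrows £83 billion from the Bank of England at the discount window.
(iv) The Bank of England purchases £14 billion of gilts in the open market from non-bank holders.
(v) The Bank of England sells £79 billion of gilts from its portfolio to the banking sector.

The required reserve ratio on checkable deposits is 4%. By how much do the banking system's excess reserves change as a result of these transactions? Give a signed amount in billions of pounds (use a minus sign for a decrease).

-£18.56 billion

Government account inflow £5.5 billion: reserves −£5.5B, deposits −£5.5B.
Currency withdrawal £32 billion: reserves −£32B, deposits −£32B.
Discount-window loan £83 billion: reserves +£83B, deposits 0.
Asset purchase (from non-banks) £14 billion: reserves +£14B, deposits +£14B.
OMO sale (to banks) £79 billion: reserves −£79B, deposits 0.
Totals: Δreserves = −£19.5B, Δdeposits = −£23.5B.
Δrequired reserves = 4% × −£23.5B = −£0.94B.
Δexcess reserves = Δreserves − Δrequired = −£19.5B − (−£0.94B) = -£18.56 billion.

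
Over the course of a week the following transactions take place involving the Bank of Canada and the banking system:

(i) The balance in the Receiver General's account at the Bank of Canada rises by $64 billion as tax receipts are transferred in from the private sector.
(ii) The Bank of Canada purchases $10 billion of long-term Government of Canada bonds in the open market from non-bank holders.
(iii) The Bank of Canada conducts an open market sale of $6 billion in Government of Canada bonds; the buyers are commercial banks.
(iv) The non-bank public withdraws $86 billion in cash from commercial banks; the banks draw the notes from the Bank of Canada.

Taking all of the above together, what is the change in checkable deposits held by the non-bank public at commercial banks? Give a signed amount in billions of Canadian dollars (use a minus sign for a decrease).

Government account inflow $64 billion: non-bank counterparties' bank balances fall → −$64B.
Asset purchase (from non-banks) $10 billion: non-bank counterparties' bank balances rise → +$10B.
OMO sale (to banks) $6 billion: the counterparty is a bank, so public deposits are unchanged → 0.
Currency withdrawal $86 billion: non-bank counterparties' bank balances fall → −$86B.
Net: −64 + 10 + 0 − 86 = -$140 billion.

-$140 billion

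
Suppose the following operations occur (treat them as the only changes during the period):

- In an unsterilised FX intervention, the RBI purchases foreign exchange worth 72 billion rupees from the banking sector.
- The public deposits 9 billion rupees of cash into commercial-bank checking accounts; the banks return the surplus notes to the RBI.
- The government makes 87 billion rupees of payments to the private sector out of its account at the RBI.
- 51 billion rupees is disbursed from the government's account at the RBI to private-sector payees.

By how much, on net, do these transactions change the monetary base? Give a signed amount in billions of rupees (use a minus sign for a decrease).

RBI balance sheet:
  Assets:      Foreign assets +72B
  Liabilities: Bank reserves +219B, Currency in circulation −9B, Government deposits −138B
Monetary base = currency + reserves: −9B + (+219B) = +210 billion.

+210 billion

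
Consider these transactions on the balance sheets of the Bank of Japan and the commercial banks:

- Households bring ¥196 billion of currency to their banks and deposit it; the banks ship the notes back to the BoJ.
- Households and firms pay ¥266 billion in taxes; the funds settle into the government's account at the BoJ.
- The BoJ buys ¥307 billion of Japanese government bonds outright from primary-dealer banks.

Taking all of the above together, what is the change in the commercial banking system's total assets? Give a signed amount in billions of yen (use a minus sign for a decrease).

-¥70 billion

Currency deposit ¥196 billion: bank balance sheets expand → +¥196B.
Government account inflow ¥266 billion: bank balance sheets shrink → −¥266B.
OMO purchase (from banks) ¥307 billion: just an asset swap on bank balance sheets → 0.
Net: 196 − 266 + 0 = -¥70 billion.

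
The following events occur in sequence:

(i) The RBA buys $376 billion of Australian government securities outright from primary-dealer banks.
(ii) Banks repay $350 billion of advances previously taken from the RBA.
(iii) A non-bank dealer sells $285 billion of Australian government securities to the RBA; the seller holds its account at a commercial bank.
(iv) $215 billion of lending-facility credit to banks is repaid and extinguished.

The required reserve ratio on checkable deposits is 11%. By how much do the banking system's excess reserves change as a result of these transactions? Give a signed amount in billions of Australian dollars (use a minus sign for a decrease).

+$64.65 billion

OMO purchase (from banks) $376 billion: reserves +$376B, deposits 0.
Discount-window repayment $350 billion: reserves −$350B, deposits 0.
Asset purchase (from non-banks) $285 billion: reserves +$285B, deposits +$285B.
Discount-window repayment $215 billion: reserves −$215B, deposits 0.
Totals: Δreserves = +$96B, Δdeposits = +$285B.
Δrequired reserves = 11% × +$285B = +$31.35B.
Δexcess reserves = Δreserves − Δrequired = +$96B − (+$31.35B) = +$64.65 billion.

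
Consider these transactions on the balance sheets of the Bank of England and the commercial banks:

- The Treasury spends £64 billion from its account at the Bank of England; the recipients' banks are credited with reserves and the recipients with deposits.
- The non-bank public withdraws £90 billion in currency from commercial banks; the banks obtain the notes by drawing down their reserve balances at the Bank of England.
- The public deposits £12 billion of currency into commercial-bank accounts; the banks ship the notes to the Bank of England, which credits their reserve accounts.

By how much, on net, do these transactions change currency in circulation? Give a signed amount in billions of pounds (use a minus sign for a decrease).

+£78 billion

Government spending £64 billion: no currency enters or leaves circulation → 0.
Currency withdrawal £90 billion: notes leave the central bank → +£90B.
Currency deposit £12 billion: notes return to the central bank → −£12B.
Net: 0 + 90 − 12 = +£78 billion.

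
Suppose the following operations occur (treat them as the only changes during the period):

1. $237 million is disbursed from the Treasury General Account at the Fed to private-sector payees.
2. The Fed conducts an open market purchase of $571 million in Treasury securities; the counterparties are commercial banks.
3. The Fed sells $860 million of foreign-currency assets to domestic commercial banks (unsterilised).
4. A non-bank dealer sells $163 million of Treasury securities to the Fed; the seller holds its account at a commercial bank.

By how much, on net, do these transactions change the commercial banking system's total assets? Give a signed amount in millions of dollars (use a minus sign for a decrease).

Government spending $237 million: bank balance sheets expand → +$237M.
OMO purchase (from banks) $571 million: just an asset swap on bank balance sheets → 0.
FX sale $860 million: just an asset swap on bank balance sheets → 0.
Asset purchase (from non-banks) $163 million: bank balance sheets expand → +$163M.
Net: 237 + 0 + 0 + 163 = +$400 million.

+$400 million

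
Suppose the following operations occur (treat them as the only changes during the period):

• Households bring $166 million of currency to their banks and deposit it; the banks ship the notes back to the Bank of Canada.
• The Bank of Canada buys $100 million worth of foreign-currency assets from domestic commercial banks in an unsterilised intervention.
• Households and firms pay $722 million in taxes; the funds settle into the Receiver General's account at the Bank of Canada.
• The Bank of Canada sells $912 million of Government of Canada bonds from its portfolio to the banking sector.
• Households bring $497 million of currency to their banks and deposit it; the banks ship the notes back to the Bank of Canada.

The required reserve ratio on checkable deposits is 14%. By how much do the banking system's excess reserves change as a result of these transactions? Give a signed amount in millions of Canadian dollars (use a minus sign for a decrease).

Currency deposit $166 million: reserves +$166M, deposits +$166M.
FX purchase $100 million: reserves +$100M, deposits 0.
Government account inflow $722 million: reserves −$722M, deposits −$722M.
OMO sale (to banks) $912 million: reserves −$912M, deposits 0.
Currency deposit $497 million: reserves +$497M, deposits +$497M.
Totals: Δreserves = −$871M, Δdeposits = −$59M.
Δrequired reserves = 14% × −$59M = −$8.26M.
Δexcess reserves = Δreserves − Δrequired = −$871M − (−$8.26M) = -$862.74 million.

-$862.74 million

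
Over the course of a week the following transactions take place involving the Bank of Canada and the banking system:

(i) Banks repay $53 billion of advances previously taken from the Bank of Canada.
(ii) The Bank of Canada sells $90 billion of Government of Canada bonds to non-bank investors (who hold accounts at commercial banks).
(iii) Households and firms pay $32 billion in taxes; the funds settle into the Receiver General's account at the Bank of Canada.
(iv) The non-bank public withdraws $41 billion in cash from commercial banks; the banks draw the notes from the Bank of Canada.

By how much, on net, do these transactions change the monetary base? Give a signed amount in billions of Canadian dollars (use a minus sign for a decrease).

Discount-window repayment $53 billion: Bank of Canada balance sheet contracts → −$53B.
Asset sale (to non-banks) $90 billion: Bank of Canada balance sheet contracts → −$90B.
Government account inflow $32 billion: reserves shift to a non-base liability → −$32B.
Currency withdrawal $41 billion: just a shift between currency and reserves — both are base money → 0.
Net: −53 − 90 − 32 + 0 = -$175 billion.

-$175 billion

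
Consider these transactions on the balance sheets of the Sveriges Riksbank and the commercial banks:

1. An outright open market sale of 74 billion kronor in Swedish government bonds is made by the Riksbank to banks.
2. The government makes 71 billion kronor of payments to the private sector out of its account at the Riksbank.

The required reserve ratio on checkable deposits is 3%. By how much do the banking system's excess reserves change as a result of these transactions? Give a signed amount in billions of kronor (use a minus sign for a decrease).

OMO sale (to banks) 74 billion kronor: reserves −74B, deposits 0.
Government spending 71 billion kronor: reserves +71B, deposits +71B.
Totals: Δreserves = −3B, Δdeposits = +71B.
Δrequired reserves = 3% × +71B = +2.13B.
Δexcess reserves = Δreserves − Δrequired = −3B − (+2.13B) = -5.13 billion.

-5.13 billion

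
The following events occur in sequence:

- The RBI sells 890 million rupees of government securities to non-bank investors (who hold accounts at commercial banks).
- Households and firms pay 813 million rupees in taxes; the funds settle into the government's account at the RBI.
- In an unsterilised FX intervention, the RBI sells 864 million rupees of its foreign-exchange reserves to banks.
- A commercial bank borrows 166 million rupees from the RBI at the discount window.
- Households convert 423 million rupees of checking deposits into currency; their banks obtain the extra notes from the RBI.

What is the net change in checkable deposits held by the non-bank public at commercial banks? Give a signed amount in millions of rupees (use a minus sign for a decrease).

-2126 million

RBI balance sheet:
  Assets:      Securities −890M, Loans to banks +166M, Foreign assets −864M
  Liabilities: Bank reserves −2824M, Currency in circulation +423M, Government deposits +813M
Commercial banking system:
  Assets:      Reserves at CB −2824M, Foreign assets +864M
  Liabilities: Checkable deposits −2126M, Borrowings from CB +166M
So the change in checkable deposits held by the non-bank public at commercial banks is -2126 million.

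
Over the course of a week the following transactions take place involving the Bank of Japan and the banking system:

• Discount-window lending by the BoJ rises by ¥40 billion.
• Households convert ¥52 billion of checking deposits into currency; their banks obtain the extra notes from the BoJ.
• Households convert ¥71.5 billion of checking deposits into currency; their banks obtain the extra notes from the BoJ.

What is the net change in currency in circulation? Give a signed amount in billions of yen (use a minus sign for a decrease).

BoJ balance sheet:
  Assets:      Loans to banks +¥40B
  Liabilities: Bank reserves −¥83.5B, Currency in circulation +¥123.5B
So the change in currency in circulation is +¥123.5 billion.

+¥123.5 billion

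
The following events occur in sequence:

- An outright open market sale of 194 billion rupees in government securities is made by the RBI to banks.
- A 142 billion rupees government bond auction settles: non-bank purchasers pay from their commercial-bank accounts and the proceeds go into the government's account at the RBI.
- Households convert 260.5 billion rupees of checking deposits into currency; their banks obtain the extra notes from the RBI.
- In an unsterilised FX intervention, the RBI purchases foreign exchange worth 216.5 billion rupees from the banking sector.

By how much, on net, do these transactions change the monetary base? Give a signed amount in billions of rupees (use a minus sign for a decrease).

-119.5 billion

OMO sale (to banks) 194 billion rupees: RBI balance sheet contracts → −194B.
Government account inflow 142 billion rupees: reserves shift to a non-base liability → −142B.
Currency withdrawal 260.5 billion rupees: just a shift between currency and reserves — both are base money → 0.
FX purchase 216.5 billion rupees: RBI balance sheet expands → +216.5B.
Net: −194 − 142 + 0 + 216.5 = -119.5 billion.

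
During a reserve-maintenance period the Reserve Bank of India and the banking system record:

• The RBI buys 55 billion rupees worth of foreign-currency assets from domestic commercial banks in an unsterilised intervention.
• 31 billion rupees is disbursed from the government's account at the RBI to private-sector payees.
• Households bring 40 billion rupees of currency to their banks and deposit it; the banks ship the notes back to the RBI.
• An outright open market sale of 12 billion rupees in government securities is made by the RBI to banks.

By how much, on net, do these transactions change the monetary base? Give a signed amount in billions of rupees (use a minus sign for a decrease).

RBI balance sheet:
  Assets:      Securities −12B, Foreign assets +55B
  Liabilities: Bank reserves +114B, Currency in circulation −40B, Government deposits −31B
Commercial banking system:
  Assets:      Reserves at CB +114B, Securities +12B, Foreign assets −55B
  Liabilities: Checkable deposits +71B
Monetary base = currency + reserves: −40B + (+114B) = +74 billion.

+74 billion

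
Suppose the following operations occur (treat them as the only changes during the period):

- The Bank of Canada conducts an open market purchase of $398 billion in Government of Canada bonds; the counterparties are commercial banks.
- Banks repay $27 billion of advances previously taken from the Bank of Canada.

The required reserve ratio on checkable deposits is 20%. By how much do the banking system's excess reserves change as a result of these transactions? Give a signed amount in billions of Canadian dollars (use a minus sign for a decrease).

+$371 billion

OMO purchase (from banks) $398 billion: reserves +$398B, deposits 0.
Discount-window repayment $27 billion: reserves −$27B, deposits 0.
Totals: Δreserves = +$371B, Δdeposits = 0.
Δrequired reserves = 20% × 0 = 0.
Δexcess reserves = Δreserves − Δrequired = +$371B − (0) = +$371 billion.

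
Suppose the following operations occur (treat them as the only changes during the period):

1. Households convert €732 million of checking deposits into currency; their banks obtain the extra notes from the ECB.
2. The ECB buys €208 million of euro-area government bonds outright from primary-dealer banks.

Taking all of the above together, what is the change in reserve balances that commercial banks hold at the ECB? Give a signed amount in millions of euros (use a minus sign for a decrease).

-€524 million

ECB balance sheet:
  Assets:      Securities +€208M
  Liabilities: Bank reserves −€524M, Currency in circulation +€732M
Commercial banking system:
  Assets:      Reserves at CB −€524M, Securities −€208M
  Liabilities: Checkable deposits −€732M
So the change in reserve balances that commercial banks hold at the ECB is -€524 million.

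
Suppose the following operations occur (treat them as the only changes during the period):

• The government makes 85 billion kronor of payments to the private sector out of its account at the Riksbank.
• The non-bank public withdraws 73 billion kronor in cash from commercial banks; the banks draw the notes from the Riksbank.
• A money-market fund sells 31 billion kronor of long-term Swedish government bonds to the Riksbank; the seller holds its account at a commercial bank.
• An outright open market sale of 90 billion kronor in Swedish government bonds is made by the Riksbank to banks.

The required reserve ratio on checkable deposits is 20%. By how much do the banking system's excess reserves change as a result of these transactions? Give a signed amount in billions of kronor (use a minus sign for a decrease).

Government spending 85 billion kronor: reserves +85B, deposits +85B.
Currency withdrawal 73 billion kronor: reserves −73B, deposits −73B.
Asset purchase (from non-banks) 31 billion kronor: reserves +31B, deposits +31B.
OMO sale (to banks) 90 billion kronor: reserves −90B, deposits 0.
Totals: Δreserves = −47B, Δdeposits = +43B.
Δrequired reserves = 20% × +43B = +8.6B.
Δexcess reserves = Δreserves − Δrequired = −47B − (+8.6B) = -55.6 billion.

-55.6 billion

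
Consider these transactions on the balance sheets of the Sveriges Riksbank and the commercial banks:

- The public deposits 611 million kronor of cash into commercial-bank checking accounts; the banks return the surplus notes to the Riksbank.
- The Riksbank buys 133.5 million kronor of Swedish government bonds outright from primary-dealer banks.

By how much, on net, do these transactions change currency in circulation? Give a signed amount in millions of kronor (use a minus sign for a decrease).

-611 million

Currency deposit 611 million kronor: notes return to the central bank → −611M.
OMO purchase (from banks) 133.5 million kronor: no currency enters or leaves circulation → 0.
Net: −611 + 0 = -611 million.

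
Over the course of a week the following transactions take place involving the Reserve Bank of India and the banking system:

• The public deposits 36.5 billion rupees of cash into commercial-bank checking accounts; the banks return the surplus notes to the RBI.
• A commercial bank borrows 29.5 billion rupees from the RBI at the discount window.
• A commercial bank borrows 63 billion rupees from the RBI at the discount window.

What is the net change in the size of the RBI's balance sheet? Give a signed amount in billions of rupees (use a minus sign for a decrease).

Currency deposit 36.5 billion rupees: only the composition of liabilities changes → 0.
Discount-window loan 29.5 billion rupees: an RBI asset is acquired → +29.5B.
Discount-window loan 63 billion rupees: an RBI asset is acquired → +63B.
Net: 0 + 29.5 + 63 = +92.5 billion.

+92.5 billion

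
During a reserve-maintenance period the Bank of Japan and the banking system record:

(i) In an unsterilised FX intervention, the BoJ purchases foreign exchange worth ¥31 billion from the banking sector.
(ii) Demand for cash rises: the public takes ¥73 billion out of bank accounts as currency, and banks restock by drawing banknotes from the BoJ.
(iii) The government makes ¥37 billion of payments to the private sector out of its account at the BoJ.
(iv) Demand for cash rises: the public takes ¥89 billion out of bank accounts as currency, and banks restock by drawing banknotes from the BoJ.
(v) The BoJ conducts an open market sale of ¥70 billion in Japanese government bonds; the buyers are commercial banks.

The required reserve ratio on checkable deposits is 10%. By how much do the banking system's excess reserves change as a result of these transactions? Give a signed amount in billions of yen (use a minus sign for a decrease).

FX purchase ¥31 billion: reserves +¥31B, deposits 0.
Currency withdrawal ¥73 billion: reserves −¥73B, deposits −¥73B.
Government spending ¥37 billion: reserves +¥37B, deposits +¥37B.
Currency withdrawal ¥89 billion: reserves −¥89B, deposits −¥89B.
OMO sale (to banks) ¥70 billion: reserves −¥70B, deposits 0.
Totals: Δreserves = −¥164B, Δdeposits = −¥125B.
Δrequired reserves = 10% × −¥125B = −¥12.5B.
Δexcess reserves = Δreserves − Δrequired = −¥164B − (−¥12.5B) = -¥151.5 billion.

-¥151.5 billion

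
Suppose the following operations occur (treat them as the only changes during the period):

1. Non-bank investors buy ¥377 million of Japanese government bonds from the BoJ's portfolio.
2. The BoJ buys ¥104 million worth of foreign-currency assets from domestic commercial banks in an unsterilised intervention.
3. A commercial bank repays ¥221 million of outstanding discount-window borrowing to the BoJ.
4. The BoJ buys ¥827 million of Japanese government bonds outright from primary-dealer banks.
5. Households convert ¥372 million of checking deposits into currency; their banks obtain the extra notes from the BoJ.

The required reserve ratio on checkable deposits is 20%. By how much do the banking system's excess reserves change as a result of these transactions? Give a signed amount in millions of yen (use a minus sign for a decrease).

Asset sale (to non-banks) ¥377 million: reserves −¥377M, deposits −¥377M.
FX purchase ¥104 million: reserves +¥104M, deposits 0.
Discount-window repayment ¥221 million: reserves −¥221M, deposits 0.
OMO purchase (from banks) ¥827 million: reserves +¥827M, deposits 0.
Currency withdrawal ¥372 million: reserves −¥372M, deposits −¥372M.
Totals: Δreserves = −¥39M, Δdeposits = −¥749M.
Δrequired reserves = 20% × −¥749M = −¥149.8M.
Δexcess reserves = Δreserves − Δrequired = −¥39M − (−¥149.8M) = +¥110.8 million.

+¥110.8 million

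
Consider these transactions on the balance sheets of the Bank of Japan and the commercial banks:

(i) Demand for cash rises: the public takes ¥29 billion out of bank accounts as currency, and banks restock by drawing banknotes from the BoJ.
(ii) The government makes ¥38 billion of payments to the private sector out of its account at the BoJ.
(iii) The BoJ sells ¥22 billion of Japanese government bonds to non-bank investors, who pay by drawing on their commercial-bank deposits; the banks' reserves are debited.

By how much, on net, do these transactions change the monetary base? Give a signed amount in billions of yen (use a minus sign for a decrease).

+¥16 billion

BoJ balance sheet:
  Assets:      Securities −¥22B
  Liabilities: Bank reserves −¥13B, Currency in circulation +¥29B, Government deposits −¥38B
Monetary base = currency + reserves: +¥29B + (−¥13B) = +¥16 billion.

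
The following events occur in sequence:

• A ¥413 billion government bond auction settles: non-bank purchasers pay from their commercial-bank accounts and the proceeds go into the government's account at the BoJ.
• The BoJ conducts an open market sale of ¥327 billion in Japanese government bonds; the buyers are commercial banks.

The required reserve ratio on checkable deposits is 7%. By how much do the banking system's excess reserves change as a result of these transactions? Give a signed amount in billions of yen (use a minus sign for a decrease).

-¥711.09 billion

Government account inflow ¥413 billion: reserves −¥413B, deposits −¥413B.
OMO sale (to banks) ¥327 billion: reserves −¥327B, deposits 0.
Totals: Δreserves = −¥740B, Δdeposits = −¥413B.
Δrequired reserves = 7% × −¥413B = −¥28.91B.
Δexcess reserves = Δreserves − Δrequired = −¥740B − (−¥28.91B) = -¥711.09 billion.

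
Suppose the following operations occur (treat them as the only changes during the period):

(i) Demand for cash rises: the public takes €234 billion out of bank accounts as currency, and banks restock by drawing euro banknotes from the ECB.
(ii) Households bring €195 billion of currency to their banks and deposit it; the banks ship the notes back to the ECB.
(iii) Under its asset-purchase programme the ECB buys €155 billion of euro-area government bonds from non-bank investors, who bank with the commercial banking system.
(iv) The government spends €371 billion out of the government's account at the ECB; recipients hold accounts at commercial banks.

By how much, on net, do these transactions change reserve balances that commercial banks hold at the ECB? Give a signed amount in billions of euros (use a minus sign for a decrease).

+€487 billion

ECB balance sheet:
  Assets:      Securities +€155B
  Liabilities: Bank reserves +€487B, Currency in circulation +€39B, Government deposits −€371B
Commercial banking system:
  Assets:      Reserves at CB +€487B
  Liabilities: Checkable deposits +€487B
So the change in reserve balances that commercial banks hold at the ECB is +€487 billion.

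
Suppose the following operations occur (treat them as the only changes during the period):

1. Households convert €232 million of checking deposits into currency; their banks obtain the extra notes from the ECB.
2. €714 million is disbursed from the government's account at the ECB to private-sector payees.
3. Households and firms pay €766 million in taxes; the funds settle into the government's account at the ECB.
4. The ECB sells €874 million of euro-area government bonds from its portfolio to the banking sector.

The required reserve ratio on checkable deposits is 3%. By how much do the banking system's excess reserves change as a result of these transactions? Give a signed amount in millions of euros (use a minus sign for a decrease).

-€1149.48 million

Currency withdrawal €232 million: reserves −€232M, deposits −€232M.
Government spending €714 million: reserves +€714M, deposits +€714M.
Government account inflow €766 million: reserves −€766M, deposits −€766M.
OMO sale (to banks) €874 million: reserves −€874M, deposits 0.
Totals: Δreserves = −€1158M, Δdeposits = −€284M.
Δrequired reserves = 3% × −€284M = −€8.52M.
Δexcess reserves = Δreserves − Δrequired = −€1158M − (−€8.52M) = -€1149.48 million.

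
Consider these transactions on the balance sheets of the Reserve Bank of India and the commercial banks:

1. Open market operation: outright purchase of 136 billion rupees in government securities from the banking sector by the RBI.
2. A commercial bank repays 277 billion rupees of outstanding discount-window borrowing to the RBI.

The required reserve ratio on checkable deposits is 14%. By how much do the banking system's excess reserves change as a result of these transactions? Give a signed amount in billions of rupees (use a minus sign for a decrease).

OMO purchase (from banks) 136 billion rupees: reserves +136B, deposits 0.
Discount-window repayment 277 billion rupees: reserves −277B, deposits 0.
Totals: Δreserves = −141B, Δdeposits = 0.
Δrequired reserves = 14% × 0 = 0.
Δexcess reserves = Δreserves − Δrequired = −141B − (0) = -141 billion.

-141 billion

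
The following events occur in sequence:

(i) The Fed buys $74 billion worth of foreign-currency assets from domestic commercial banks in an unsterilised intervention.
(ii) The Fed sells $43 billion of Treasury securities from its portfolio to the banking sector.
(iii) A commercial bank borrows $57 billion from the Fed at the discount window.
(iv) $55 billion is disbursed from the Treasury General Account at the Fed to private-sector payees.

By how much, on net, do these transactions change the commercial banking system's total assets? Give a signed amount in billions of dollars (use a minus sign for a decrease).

+$112 billion

Fed balance sheet:
  Assets:      Securities −$43B, Loans to banks +$57B, Foreign assets +$74B
  Liabilities: Bank reserves +$143B, Government deposits −$55B
Commercial banking system:
  Assets:      Reserves at CB +$143B, Securities +$43B, Foreign assets −$74B
  Liabilities: Checkable deposits +$55B, Borrowings from CB +$57B
Change in total bank assets = +$112 billion.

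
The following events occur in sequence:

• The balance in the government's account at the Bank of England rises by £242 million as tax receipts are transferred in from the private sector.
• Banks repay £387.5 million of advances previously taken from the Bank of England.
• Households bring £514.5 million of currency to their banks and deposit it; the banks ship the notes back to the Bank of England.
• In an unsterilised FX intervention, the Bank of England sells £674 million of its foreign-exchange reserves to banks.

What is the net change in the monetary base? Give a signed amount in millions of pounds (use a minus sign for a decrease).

Bank of England balance sheet:
  Assets:      Loans to banks −£387.5M, Foreign assets −£674M
  Liabilities: Bank reserves −£789M, Currency in circulation −£514.5M, Government deposits +£242M
Commercial banking system:
  Assets:      Reserves at CB −£789M, Foreign assets +£674M
  Liabilities: Checkable deposits +£272.5M, Borrowings from CB −£387.5M
Monetary base = currency + reserves: −£514.5M + (−£789M) = -£1303.5 million.

-£1303.5 million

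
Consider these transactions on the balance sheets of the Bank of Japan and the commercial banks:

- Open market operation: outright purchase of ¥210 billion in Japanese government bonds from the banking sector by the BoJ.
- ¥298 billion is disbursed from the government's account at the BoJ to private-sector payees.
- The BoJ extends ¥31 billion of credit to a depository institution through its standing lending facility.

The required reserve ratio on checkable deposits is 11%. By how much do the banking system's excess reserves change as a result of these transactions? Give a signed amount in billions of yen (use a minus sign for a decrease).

+¥506.22 billion

OMO purchase (from banks) ¥210 billion: reserves +¥210B, deposits 0.
Government spending ¥298 billion: reserves +¥298B, deposits +¥298B.
Discount-window loan ¥31 billion: reserves +¥31B, deposits 0.
Totals: Δreserves = +¥539B, Δdeposits = +¥298B.
Δrequired reserves = 11% × +¥298B = +¥32.78B.
Δexcess reserves = Δreserves − Δrequired = +¥539B − (+¥32.78B) = +¥506.22 billion.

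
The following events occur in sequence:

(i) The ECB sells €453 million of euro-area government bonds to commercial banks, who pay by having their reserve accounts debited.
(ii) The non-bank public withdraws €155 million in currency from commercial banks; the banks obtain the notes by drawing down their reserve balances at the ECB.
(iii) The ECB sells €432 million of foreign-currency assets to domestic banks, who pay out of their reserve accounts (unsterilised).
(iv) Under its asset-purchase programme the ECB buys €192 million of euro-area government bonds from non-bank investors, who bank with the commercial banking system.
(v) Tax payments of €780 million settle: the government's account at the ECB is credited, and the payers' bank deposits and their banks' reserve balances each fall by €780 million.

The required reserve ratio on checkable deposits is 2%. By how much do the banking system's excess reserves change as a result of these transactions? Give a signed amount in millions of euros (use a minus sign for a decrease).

-€1613.14 million

OMO sale (to banks) €453 million: reserves −€453M, deposits 0.
Currency withdrawal €155 million: reserves −€155M, deposits −€155M.
FX sale €432 million: reserves −€432M, deposits 0.
Asset purchase (from non-banks) €192 million: reserves +€192M, deposits +€192M.
Government account inflow €780 million: reserves −€780M, deposits −€780M.
Totals: Δreserves = −€1628M, Δdeposits = −€743M.
Δrequired reserves = 2% × −€743M = −€14.86M.
Δexcess reserves = Δreserves − Δrequired = −€1628M − (−€14.86M) = -€1613.14 million.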